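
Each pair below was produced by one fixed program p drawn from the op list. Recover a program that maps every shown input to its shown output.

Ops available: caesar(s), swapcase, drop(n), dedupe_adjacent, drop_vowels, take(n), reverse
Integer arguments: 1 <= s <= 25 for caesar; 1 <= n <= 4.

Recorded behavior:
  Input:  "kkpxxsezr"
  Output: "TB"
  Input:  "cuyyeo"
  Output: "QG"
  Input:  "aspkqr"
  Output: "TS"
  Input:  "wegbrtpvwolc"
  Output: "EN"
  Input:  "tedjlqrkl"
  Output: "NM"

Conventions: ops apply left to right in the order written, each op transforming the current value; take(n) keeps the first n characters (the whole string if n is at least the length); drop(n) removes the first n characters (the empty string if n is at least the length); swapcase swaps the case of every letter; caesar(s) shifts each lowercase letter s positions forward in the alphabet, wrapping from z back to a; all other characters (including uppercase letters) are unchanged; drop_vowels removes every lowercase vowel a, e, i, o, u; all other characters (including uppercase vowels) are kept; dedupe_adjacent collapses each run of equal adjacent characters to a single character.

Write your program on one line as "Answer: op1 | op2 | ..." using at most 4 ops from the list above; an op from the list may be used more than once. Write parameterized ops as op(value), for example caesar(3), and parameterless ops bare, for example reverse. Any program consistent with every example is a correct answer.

caesar(2) | reverse | swapcase | take(2)

Check, running the answer program on each example:
  "kkpxxsezr" -> "mmrzzugbt" -> "tbguzzrmm" -> "TBGUZZRMM" -> "TB"
  "cuyyeo" -> "ewaagq" -> "qgaawe" -> "QGAAWE" -> "QG"
  "aspkqr" -> "curmst" -> "tsmruc" -> "TSMRUC" -> "TS"
  "wegbrtpvwolc" -> "ygidtvrxyqne" -> "enqyxrvtdigy" -> "ENQYXRVTDIGY" -> "EN"
  "tedjlqrkl" -> "vgflnstmn" -> "nmtsnlfgv" -> "NMTSNLFGV" -> "NM"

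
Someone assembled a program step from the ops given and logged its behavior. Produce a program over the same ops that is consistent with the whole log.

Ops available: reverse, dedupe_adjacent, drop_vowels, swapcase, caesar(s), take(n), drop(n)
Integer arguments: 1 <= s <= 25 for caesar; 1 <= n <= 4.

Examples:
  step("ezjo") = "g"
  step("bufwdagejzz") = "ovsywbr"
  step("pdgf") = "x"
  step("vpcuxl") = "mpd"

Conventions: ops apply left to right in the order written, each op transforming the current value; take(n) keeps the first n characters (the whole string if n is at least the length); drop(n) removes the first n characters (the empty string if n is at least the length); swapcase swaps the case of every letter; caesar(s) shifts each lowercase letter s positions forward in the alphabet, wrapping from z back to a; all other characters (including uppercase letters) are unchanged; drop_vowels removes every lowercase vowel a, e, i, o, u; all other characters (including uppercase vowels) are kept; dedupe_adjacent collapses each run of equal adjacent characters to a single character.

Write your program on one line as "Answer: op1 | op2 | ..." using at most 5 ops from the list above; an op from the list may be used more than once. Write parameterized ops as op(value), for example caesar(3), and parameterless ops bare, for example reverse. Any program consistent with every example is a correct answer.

swapcase | drop(3) | swapcase | dedupe_adjacent | caesar(18)

Check, running the answer program on each example:
  "ezjo" -> "EZJO" -> "O" -> "o" -> "o" -> "g"
  "bufwdagejzz" -> "BUFWDAGEJZZ" -> "WDAGEJZZ" -> "wdagejzz" -> "wdagejz" -> "ovsywbr"
  "pdgf" -> "PDGF" -> "F" -> "f" -> "f" -> "x"
  "vpcuxl" -> "VPCUXL" -> "UXL" -> "uxl" -> "uxl" -> "mpd"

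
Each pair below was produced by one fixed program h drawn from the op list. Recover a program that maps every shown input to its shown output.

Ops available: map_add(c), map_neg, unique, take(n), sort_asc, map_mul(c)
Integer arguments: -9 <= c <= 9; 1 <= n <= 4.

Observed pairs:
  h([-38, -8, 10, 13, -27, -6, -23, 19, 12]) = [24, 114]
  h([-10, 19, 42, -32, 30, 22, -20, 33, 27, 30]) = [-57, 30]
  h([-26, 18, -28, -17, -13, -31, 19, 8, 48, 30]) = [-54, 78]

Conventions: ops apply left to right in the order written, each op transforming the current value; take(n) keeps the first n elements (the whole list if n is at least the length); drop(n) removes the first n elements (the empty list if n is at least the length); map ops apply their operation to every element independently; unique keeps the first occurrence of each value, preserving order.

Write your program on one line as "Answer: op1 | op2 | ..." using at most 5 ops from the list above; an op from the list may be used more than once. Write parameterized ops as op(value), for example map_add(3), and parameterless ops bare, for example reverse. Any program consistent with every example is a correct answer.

unique | map_mul(3) | take(2) | map_neg | sort_asc

Check, running the answer program on each example:
  [-38, -8, 10, 13, -27, -6, -23, 19, 12] -> [-38, -8, 10, 13, -27, -6, -23, 19, 12] -> [-114, -24, 30, 39, -81, -18, -69, 57, 36] -> [-114, -24] -> [114, 24] -> [24, 114]
  [-10, 19, 42, -32, 30, 22, -20, 33, 27, 30] -> [-10, 19, 42, -32, 30, 22, -20, 33, 27] -> [-30, 57, 126, -96, 90, 66, -60, 99, 81] -> [-30, 57] -> [30, -57] -> [-57, 30]
  [-26, 18, -28, -17, -13, -31, 19, 8, 48, 30] -> [-26, 18, -28, -17, -13, -31, 19, 8, 48, 30] -> [-78, 54, -84, -51, -39, -93, 57, 24, 144, 90] -> [-78, 54] -> [78, -54] -> [-54, 78]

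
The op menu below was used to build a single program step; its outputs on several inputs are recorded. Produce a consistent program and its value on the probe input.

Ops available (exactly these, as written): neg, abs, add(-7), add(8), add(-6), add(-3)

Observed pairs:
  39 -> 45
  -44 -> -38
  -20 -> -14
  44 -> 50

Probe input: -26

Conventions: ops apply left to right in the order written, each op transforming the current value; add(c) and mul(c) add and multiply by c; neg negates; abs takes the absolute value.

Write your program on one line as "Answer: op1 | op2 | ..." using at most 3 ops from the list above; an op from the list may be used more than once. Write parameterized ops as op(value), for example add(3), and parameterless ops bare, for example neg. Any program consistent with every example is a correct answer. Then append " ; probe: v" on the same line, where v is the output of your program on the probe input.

neg | add(-6) | neg ; probe: -20

Check, running the answer program on each example:
  39 -> -39 -> -45 -> 45
  -44 -> 44 -> 38 -> -38
  -20 -> 20 -> 14 -> -14
  44 -> -44 -> -50 -> 50
  probe: -26 -> 26 -> 20 -> -20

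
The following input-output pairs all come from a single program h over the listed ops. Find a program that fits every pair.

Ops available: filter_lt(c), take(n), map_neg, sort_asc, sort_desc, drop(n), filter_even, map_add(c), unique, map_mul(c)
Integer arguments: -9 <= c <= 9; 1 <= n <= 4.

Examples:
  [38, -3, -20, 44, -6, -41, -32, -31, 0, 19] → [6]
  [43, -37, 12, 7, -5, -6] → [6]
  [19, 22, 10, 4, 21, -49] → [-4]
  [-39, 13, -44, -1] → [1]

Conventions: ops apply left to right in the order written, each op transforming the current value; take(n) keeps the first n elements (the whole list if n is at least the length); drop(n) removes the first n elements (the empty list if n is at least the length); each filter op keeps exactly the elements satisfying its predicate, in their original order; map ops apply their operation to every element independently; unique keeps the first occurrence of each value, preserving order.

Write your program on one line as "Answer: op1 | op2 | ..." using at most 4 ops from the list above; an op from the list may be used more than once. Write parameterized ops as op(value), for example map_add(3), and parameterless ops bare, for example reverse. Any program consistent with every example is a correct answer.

map_neg | filter_lt(8) | sort_desc | take(1)

Check, running the answer program on each example:
  [38, -3, -20, 44, -6, -41, -32, -31, 0, 19] -> [-38, 3, 20, -44, 6, 41, 32, 31, 0, -19] -> [-38, 3, -44, 6, 0, -19] -> [6, 3, 0, -19, -38, -44] -> [6]
  [43, -37, 12, 7, -5, -6] -> [-43, 37, -12, -7, 5, 6] -> [-43, -12, -7, 5, 6] -> [6, 5, -7, -12, -43] -> [6]
  [19, 22, 10, 4, 21, -49] -> [-19, -22, -10, -4, -21, 49] -> [-19, -22, -10, -4, -21] -> [-4, -10, -19, -21, -22] -> [-4]
  [-39, 13, -44, -1] -> [39, -13, 44, 1] -> [-13, 1] -> [1, -13] -> [1]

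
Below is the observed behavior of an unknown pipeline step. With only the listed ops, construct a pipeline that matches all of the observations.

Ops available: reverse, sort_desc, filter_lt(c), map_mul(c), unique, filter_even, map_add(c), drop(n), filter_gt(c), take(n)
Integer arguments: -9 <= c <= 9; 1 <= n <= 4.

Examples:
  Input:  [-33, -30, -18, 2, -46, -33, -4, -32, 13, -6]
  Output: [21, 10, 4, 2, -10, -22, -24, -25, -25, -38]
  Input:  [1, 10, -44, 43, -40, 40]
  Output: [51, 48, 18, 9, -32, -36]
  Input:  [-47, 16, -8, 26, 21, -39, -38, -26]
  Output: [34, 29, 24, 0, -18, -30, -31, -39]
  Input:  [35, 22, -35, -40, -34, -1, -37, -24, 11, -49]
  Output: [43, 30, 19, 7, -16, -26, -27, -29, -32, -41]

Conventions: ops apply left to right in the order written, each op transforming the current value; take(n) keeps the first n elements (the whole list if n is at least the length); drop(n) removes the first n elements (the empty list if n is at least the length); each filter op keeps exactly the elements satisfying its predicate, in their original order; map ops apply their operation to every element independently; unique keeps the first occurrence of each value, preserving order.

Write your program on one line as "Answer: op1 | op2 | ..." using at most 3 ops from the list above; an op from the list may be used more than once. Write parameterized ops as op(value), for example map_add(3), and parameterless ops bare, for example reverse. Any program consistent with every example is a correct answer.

map_add(8) | sort_desc

Check, running the answer program on each example:
  [-33, -30, -18, 2, -46, -33, -4, -32, 13, -6] -> [-25, -22, -10, 10, -38, -25, 4, -24, 21, 2] -> [21, 10, 4, 2, -10, -22, -24, -25, -25, -38]
  [1, 10, -44, 43, -40, 40] -> [9, 18, -36, 51, -32, 48] -> [51, 48, 18, 9, -32, -36]
  [-47, 16, -8, 26, 21, -39, -38, -26] -> [-39, 24, 0, 34, 29, -31, -30, -18] -> [34, 29, 24, 0, -18, -30, -31, -39]
  [35, 22, -35, -40, -34, -1, -37, -24, 11, -49] -> [43, 30, -27, -32, -26, 7, -29, -16, 19, -41] -> [43, 30, 19, 7, -16, -26, -27, -29, -32, -41]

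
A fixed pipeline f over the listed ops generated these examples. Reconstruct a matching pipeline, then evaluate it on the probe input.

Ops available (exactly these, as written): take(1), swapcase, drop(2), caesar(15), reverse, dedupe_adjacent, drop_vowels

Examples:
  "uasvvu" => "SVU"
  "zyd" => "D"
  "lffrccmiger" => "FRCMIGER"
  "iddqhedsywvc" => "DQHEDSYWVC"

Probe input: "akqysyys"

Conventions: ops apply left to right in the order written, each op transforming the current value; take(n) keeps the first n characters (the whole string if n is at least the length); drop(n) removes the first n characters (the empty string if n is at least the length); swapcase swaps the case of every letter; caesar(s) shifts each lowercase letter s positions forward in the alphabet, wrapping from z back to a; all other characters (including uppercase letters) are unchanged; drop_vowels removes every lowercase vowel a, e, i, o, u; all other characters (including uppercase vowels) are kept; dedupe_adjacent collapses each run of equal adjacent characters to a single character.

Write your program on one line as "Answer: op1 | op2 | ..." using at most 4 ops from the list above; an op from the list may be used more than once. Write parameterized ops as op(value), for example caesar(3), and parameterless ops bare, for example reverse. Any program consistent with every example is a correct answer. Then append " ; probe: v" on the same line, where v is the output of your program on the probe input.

swapcase | drop(2) | dedupe_adjacent ; probe: "QYSYS"

Check, running the answer program on each example:
  "uasvvu" -> "UASVVU" -> "SVVU" -> "SVU"
  "zyd" -> "ZYD" -> "D" -> "D"
  "lffrccmiger" -> "LFFRCCMIGER" -> "FRCCMIGER" -> "FRCMIGER"
  "iddqhedsywvc" -> "IDDQHEDSYWVC" -> "DQHEDSYWVC" -> "DQHEDSYWVC"
  probe: "akqysyys" -> "AKQYSYYS" -> "QYSYYS" -> "QYSYS"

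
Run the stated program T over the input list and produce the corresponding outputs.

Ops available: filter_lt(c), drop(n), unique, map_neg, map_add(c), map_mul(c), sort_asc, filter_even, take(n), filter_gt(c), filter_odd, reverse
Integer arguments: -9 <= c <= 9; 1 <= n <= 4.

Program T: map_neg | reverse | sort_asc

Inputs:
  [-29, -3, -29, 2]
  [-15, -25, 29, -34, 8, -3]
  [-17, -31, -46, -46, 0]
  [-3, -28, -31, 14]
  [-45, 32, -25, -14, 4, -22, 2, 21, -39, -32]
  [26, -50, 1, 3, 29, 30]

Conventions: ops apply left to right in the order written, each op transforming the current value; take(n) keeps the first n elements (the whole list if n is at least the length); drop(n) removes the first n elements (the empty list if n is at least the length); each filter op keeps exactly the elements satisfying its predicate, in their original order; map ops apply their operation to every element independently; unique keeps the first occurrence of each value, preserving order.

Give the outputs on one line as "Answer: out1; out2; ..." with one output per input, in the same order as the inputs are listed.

[-2, 3, 29, 29]; [-29, -8, 3, 15, 25, 34]; [0, 17, 31, 46, 46]; [-14, 3, 28, 31]; [-32, -21, -4, -2, 14, 22, 25, 32, 39, 45]; [-30, -29, -26, -3, -1, 50]

Execution, op by op:
  [-29, -3, -29, 2] -> [29, 3, 29, -2] -> [-2, 29, 3, 29] -> [-2, 3, 29, 29]
  [-15, -25, 29, -34, 8, -3] -> [15, 25, -29, 34, -8, 3] -> [3, -8, 34, -29, 25, 15] -> [-29, -8, 3, 15, 25, 34]
  [-17, -31, -46, -46, 0] -> [17, 31, 46, 46, 0] -> [0, 46, 46, 31, 17] -> [0, 17, 31, 46, 46]
  [-3, -28, -31, 14] -> [3, 28, 31, -14] -> [-14, 31, 28, 3] -> [-14, 3, 28, 31]
  [-45, 32, -25, -14, 4, -22, 2, 21, -39, -32] -> [45, -32, 25, 14, -4, 22, -2, -21, 39, 32] -> [32, 39, -21, -2, 22, -4, 14, 25, -32, 45] -> [-32, -21, -4, -2, 14, 22, 25, 32, 39, 45]
  [26, -50, 1, 3, 29, 30] -> [-26, 50, -1, -3, -29, -30] -> [-30, -29, -3, -1, 50, -26] -> [-30, -29, -26, -3, -1, 50]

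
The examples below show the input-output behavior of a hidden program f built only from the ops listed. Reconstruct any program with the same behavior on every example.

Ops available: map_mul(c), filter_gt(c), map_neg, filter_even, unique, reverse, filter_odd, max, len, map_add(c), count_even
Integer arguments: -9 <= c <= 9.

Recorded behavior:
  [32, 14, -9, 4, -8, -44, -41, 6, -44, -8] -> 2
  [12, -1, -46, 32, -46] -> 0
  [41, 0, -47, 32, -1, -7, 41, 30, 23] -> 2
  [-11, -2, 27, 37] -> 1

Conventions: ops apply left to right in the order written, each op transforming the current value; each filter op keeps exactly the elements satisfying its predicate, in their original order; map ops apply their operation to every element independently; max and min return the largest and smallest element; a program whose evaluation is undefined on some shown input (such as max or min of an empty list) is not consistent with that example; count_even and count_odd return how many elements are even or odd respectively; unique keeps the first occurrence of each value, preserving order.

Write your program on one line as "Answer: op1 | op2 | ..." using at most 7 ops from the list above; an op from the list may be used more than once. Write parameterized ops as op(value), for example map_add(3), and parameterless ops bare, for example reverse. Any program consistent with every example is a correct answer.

reverse | filter_odd | reverse | map_mul(-9) | filter_gt(9) | len

Check, running the answer program on each example:
  [32, 14, -9, 4, -8, -44, -41, 6, -44, -8] -> [-8, -44, 6, -41, -44, -8, 4, -9, 14, 32] -> [-41, -9] -> [-9, -41] -> [81, 369] -> [81, 369] -> 2
  [12, -1, -46, 32, -46] -> [-46, 32, -46, -1, 12] -> [-1] -> [-1] -> [9] -> [] -> 0
  [41, 0, -47, 32, -1, -7, 41, 30, 23] -> [23, 30, 41, -7, -1, 32, -47, 0, 41] -> [23, 41, -7, -1, -47, 41] -> [41, -47, -1, -7, 41, 23] -> [-369, 423, 9, 63, -369, -207] -> [423, 63] -> 2
  [-11, -2, 27, 37] -> [37, 27, -2, -11] -> [37, 27, -11] -> [-11, 27, 37] -> [99, -243, -333] -> [99] -> 1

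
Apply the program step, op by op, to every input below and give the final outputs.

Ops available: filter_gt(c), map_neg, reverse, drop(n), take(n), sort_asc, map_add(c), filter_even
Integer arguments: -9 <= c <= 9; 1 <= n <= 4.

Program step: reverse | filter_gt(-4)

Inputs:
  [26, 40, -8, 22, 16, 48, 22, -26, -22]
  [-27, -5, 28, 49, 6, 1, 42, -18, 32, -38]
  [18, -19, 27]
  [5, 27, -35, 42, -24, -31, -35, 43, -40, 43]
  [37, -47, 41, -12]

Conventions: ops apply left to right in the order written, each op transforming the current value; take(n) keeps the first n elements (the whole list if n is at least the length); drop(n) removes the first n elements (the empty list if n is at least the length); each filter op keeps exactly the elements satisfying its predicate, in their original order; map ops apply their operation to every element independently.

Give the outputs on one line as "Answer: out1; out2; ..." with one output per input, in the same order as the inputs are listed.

[22, 48, 16, 22, 40, 26]; [32, 42, 1, 6, 49, 28]; [27, 18]; [43, 43, 42, 27, 5]; [41, 37]

Execution, op by op:
  [26, 40, -8, 22, 16, 48, 22, -26, -22] -> [-22, -26, 22, 48, 16, 22, -8, 40, 26] -> [22, 48, 16, 22, 40, 26]
  [-27, -5, 28, 49, 6, 1, 42, -18, 32, -38] -> [-38, 32, -18, 42, 1, 6, 49, 28, -5, -27] -> [32, 42, 1, 6, 49, 28]
  [18, -19, 27] -> [27, -19, 18] -> [27, 18]
  [5, 27, -35, 42, -24, -31, -35, 43, -40, 43] -> [43, -40, 43, -35, -31, -24, 42, -35, 27, 5] -> [43, 43, 42, 27, 5]
  [37, -47, 41, -12] -> [-12, 41, -47, 37] -> [41, 37]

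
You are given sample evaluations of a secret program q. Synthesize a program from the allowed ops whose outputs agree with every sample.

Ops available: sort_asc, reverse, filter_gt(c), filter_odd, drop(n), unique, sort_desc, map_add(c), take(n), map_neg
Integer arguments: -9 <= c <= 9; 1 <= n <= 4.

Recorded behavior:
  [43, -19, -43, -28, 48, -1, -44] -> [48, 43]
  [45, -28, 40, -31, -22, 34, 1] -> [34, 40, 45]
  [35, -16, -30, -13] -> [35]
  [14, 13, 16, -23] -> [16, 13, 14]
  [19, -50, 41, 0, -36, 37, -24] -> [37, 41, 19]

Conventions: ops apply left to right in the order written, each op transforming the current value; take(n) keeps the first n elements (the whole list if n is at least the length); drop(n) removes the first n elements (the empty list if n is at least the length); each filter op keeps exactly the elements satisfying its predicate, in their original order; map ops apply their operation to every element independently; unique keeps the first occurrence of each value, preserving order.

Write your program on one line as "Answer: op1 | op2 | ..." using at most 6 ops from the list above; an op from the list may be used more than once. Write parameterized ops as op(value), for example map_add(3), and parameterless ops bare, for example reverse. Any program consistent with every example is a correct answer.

map_add(-2) | filter_gt(0) | map_add(-2) | reverse | map_add(4)

Check, running the answer program on each example:
  [43, -19, -43, -28, 48, -1, -44] -> [41, -21, -45, -30, 46, -3, -46] -> [41, 46] -> [39, 44] -> [44, 39] -> [48, 43]
  [45, -28, 40, -31, -22, 34, 1] -> [43, -30, 38, -33, -24, 32, -1] -> [43, 38, 32] -> [41, 36, 30] -> [30, 36, 41] -> [34, 40, 45]
  [35, -16, -30, -13] -> [33, -18, -32, -15] -> [33] -> [31] -> [31] -> [35]
  [14, 13, 16, -23] -> [12, 11, 14, -25] -> [12, 11, 14] -> [10, 9, 12] -> [12, 9, 10] -> [16, 13, 14]
  [19, -50, 41, 0, -36, 37, -24] -> [17, -52, 39, -2, -38, 35, -26] -> [17, 39, 35] -> [15, 37, 33] -> [33, 37, 15] -> [37, 41, 19]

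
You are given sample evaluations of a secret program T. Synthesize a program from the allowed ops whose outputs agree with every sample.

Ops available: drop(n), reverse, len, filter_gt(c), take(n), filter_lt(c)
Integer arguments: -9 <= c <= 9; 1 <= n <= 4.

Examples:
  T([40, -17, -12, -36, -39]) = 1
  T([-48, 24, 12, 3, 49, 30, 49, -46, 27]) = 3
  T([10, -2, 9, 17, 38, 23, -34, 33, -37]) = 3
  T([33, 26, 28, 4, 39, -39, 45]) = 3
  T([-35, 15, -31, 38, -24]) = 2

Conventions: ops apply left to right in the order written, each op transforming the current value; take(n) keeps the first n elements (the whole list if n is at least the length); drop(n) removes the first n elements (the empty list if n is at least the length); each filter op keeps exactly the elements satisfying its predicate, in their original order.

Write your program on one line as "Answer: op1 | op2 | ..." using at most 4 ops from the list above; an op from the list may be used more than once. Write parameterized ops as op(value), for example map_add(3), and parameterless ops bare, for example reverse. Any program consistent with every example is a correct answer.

filter_gt(8) | take(3) | reverse | len

Check, running the answer program on each example:
  [40, -17, -12, -36, -39] -> [40] -> [40] -> [40] -> 1
  [-48, 24, 12, 3, 49, 30, 49, -46, 27] -> [24, 12, 49, 30, 49, 27] -> [24, 12, 49] -> [49, 12, 24] -> 3
  [10, -2, 9, 17, 38, 23, -34, 33, -37] -> [10, 9, 17, 38, 23, 33] -> [10, 9, 17] -> [17, 9, 10] -> 3
  [33, 26, 28, 4, 39, -39, 45] -> [33, 26, 28, 39, 45] -> [33, 26, 28] -> [28, 26, 33] -> 3
  [-35, 15, -31, 38, -24] -> [15, 38] -> [15, 38] -> [38, 15] -> 2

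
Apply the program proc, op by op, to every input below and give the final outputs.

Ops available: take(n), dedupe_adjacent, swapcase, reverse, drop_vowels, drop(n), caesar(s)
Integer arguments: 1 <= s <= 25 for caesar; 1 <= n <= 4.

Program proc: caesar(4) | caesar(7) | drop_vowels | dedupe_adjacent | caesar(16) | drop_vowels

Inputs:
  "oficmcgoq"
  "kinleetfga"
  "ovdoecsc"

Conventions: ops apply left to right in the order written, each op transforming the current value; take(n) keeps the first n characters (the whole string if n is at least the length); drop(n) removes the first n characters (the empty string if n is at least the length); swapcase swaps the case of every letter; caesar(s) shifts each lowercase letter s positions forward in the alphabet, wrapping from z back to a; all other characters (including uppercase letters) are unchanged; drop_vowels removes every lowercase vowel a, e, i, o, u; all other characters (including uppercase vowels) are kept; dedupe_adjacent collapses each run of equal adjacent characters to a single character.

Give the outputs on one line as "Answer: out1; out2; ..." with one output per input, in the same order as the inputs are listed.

Execution, op by op:
  "oficmcgoq" -> "sjmgqgksu" -> "zqtnxnrzb" -> "zqtnxnrzb" -> "zqtnxnrzb" -> "pgjdndhpr" -> "pgjdndhpr"
  "kinleetfga" -> "omrpiixjke" -> "vtywppeqrl" -> "vtywppqrl" -> "vtywpqrl" -> "ljomfghb" -> "ljmfghb"
  "ovdoecsc" -> "szhsigwg" -> "zgozpndn" -> "zgzpndn" -> "zgzpndn" -> "pwpfdtd" -> "pwpfdtd"

"pgjdndhpr"; "ljmfghb"; "pwpfdtd"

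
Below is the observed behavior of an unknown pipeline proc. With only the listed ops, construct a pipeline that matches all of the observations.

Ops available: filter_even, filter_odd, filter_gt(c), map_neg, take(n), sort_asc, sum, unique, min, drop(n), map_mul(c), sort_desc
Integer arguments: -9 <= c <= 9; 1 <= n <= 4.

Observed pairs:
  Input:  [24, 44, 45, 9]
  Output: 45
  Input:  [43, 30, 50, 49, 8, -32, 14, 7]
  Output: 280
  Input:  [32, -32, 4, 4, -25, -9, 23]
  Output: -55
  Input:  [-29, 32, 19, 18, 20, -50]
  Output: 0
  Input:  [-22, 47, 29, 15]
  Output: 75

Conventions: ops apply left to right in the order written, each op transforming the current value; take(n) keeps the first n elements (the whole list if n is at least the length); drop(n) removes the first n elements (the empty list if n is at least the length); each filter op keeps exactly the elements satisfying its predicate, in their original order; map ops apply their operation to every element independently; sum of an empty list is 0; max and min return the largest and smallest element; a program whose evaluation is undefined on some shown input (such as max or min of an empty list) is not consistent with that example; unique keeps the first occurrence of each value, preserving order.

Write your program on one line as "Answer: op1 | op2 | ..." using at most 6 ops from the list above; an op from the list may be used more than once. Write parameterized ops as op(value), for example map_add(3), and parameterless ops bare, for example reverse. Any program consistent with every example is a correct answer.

drop(3) | sort_asc | map_mul(5) | filter_odd | sum

Check, running the answer program on each example:
  [24, 44, 45, 9] -> [9] -> [9] -> [45] -> [45] -> 45
  [43, 30, 50, 49, 8, -32, 14, 7] -> [49, 8, -32, 14, 7] -> [-32, 7, 8, 14, 49] -> [-160, 35, 40, 70, 245] -> [35, 245] -> 280
  [32, -32, 4, 4, -25, -9, 23] -> [4, -25, -9, 23] -> [-25, -9, 4, 23] -> [-125, -45, 20, 115] -> [-125, -45, 115] -> -55
  [-29, 32, 19, 18, 20, -50] -> [18, 20, -50] -> [-50, 18, 20] -> [-250, 90, 100] -> [] -> 0
  [-22, 47, 29, 15] -> [15] -> [15] -> [75] -> [75] -> 75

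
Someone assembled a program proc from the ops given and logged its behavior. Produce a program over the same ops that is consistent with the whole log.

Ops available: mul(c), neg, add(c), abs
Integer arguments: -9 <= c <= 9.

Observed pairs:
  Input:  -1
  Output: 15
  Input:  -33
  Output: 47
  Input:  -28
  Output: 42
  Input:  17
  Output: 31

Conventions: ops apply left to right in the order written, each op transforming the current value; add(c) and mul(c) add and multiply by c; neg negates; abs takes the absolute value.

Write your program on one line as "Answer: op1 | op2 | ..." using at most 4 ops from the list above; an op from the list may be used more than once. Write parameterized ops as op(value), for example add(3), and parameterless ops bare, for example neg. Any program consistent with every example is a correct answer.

abs | add(5) | add(9)

Check, running the answer program on each example:
  -1 -> 1 -> 6 -> 15
  -33 -> 33 -> 38 -> 47
  -28 -> 28 -> 33 -> 42
  17 -> 17 -> 22 -> 31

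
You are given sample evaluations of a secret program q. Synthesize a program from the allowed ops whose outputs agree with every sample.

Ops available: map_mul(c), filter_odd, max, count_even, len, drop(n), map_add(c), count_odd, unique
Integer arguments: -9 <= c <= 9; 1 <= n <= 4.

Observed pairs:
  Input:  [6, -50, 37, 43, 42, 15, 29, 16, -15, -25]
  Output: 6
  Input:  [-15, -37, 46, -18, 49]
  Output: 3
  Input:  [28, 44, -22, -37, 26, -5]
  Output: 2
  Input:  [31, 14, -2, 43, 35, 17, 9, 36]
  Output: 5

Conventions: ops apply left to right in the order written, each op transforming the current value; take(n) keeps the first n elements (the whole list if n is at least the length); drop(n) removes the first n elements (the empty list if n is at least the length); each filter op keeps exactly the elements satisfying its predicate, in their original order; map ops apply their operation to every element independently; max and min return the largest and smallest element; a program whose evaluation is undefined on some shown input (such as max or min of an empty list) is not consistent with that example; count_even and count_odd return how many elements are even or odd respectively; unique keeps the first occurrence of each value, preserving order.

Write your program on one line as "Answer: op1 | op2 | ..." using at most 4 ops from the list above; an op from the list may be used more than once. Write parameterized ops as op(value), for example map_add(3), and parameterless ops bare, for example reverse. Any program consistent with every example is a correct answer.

filter_odd | map_add(-5) | count_even

Check, running the answer program on each example:
  [6, -50, 37, 43, 42, 15, 29, 16, -15, -25] -> [37, 43, 15, 29, -15, -25] -> [32, 38, 10, 24, -20, -30] -> 6
  [-15, -37, 46, -18, 49] -> [-15, -37, 49] -> [-20, -42, 44] -> 3
  [28, 44, -22, -37, 26, -5] -> [-37, -5] -> [-42, -10] -> 2
  [31, 14, -2, 43, 35, 17, 9, 36] -> [31, 43, 35, 17, 9] -> [26, 38, 30, 12, 4] -> 5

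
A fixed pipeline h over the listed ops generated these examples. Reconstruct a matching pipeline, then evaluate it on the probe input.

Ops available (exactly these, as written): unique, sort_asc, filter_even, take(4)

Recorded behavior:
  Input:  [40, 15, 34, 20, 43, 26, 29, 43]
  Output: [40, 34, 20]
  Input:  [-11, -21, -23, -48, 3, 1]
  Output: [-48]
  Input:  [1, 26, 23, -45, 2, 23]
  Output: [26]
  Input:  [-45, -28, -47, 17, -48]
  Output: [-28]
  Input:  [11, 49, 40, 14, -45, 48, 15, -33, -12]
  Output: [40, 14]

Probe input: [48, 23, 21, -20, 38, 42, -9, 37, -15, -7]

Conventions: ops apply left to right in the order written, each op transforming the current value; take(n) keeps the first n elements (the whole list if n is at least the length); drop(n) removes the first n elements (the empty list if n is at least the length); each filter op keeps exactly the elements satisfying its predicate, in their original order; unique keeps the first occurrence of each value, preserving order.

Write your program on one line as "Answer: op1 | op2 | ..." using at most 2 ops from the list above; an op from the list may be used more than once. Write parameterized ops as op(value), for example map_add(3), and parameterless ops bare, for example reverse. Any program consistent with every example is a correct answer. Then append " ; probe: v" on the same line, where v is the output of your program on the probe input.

take(4) | filter_even ; probe: [48, -20]

Check, running the answer program on each example:
  [40, 15, 34, 20, 43, 26, 29, 43] -> [40, 15, 34, 20] -> [40, 34, 20]
  [-11, -21, -23, -48, 3, 1] -> [-11, -21, -23, -48] -> [-48]
  [1, 26, 23, -45, 2, 23] -> [1, 26, 23, -45] -> [26]
  [-45, -28, -47, 17, -48] -> [-45, -28, -47, 17] -> [-28]
  [11, 49, 40, 14, -45, 48, 15, -33, -12] -> [11, 49, 40, 14] -> [40, 14]
  probe: [48, 23, 21, -20, 38, 42, -9, 37, -15, -7] -> [48, 23, 21, -20] -> [48, -20]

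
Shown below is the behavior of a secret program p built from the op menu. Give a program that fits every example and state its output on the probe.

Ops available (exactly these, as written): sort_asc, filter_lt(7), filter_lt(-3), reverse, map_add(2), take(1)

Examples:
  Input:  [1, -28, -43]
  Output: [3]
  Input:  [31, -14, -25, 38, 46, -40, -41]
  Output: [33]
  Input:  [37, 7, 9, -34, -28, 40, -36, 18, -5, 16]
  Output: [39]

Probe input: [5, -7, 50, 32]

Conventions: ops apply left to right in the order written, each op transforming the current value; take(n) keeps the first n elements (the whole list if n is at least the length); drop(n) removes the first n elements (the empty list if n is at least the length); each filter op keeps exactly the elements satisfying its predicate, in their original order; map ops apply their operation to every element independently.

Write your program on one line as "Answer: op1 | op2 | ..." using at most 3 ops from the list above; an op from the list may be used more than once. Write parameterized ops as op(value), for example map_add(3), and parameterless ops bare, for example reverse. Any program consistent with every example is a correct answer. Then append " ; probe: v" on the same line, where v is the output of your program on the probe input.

take(1) | map_add(2) ; probe: [7]

Check, running the answer program on each example:
  [1, -28, -43] -> [1] -> [3]
  [31, -14, -25, 38, 46, -40, -41] -> [31] -> [33]
  [37, 7, 9, -34, -28, 40, -36, 18, -5, 16] -> [37] -> [39]
  probe: [5, -7, 50, 32] -> [5] -> [7]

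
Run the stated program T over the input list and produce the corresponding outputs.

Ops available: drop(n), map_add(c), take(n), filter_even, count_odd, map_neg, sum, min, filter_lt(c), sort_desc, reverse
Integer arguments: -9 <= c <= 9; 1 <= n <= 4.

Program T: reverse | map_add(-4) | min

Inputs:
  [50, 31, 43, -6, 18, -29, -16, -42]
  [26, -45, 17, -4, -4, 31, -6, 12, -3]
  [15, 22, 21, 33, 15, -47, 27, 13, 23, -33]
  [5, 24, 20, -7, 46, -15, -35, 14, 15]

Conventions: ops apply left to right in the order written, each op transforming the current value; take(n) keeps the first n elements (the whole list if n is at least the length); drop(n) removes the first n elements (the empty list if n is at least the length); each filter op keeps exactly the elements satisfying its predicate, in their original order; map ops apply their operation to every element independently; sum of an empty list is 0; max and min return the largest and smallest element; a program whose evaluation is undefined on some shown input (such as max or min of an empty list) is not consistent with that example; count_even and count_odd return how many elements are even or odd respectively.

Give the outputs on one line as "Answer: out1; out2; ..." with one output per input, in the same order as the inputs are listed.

Execution, op by op:
  [50, 31, 43, -6, 18, -29, -16, -42] -> [-42, -16, -29, 18, -6, 43, 31, 50] -> [-46, -20, -33, 14, -10, 39, 27, 46] -> -46
  [26, -45, 17, -4, -4, 31, -6, 12, -3] -> [-3, 12, -6, 31, -4, -4, 17, -45, 26] -> [-7, 8, -10, 27, -8, -8, 13, -49, 22] -> -49
  [15, 22, 21, 33, 15, -47, 27, 13, 23, -33] -> [-33, 23, 13, 27, -47, 15, 33, 21, 22, 15] -> [-37, 19, 9, 23, -51, 11, 29, 17, 18, 11] -> -51
  [5, 24, 20, -7, 46, -15, -35, 14, 15] -> [15, 14, -35, -15, 46, -7, 20, 24, 5] -> [11, 10, -39, -19, 42, -11, 16, 20, 1] -> -39

-46; -49; -51; -39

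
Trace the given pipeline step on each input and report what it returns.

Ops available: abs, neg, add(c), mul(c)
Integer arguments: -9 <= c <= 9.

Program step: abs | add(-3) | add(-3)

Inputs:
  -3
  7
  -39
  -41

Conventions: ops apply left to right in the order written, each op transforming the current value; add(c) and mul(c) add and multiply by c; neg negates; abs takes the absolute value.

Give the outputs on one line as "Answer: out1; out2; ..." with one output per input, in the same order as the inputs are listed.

Execution, op by op:
  -3 -> 3 -> 0 -> -3
  7 -> 7 -> 4 -> 1
  -39 -> 39 -> 36 -> 33
  -41 -> 41 -> 38 -> 35

-3; 1; 33; 35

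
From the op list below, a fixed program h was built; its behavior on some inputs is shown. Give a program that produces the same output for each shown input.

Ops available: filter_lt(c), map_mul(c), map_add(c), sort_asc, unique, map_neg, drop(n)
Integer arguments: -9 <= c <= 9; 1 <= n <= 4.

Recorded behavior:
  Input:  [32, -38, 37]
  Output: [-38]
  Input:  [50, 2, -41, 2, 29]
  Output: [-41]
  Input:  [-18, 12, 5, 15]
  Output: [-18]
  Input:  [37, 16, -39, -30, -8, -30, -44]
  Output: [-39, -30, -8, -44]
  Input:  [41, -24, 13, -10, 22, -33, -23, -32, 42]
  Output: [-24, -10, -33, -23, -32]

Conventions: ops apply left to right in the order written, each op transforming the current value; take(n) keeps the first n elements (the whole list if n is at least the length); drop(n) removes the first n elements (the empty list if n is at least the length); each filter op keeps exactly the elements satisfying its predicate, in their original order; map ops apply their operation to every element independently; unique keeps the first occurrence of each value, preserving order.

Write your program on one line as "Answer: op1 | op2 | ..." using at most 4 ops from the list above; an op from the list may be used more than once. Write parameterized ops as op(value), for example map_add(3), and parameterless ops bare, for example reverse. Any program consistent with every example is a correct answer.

filter_lt(-3) | map_neg | unique | map_neg

Check, running the answer program on each example:
  [32, -38, 37] -> [-38] -> [38] -> [38] -> [-38]
  [50, 2, -41, 2, 29] -> [-41] -> [41] -> [41] -> [-41]
  [-18, 12, 5, 15] -> [-18] -> [18] -> [18] -> [-18]
  [37, 16, -39, -30, -8, -30, -44] -> [-39, -30, -8, -30, -44] -> [39, 30, 8, 30, 44] -> [39, 30, 8, 44] -> [-39, -30, -8, -44]
  [41, -24, 13, -10, 22, -33, -23, -32, 42] -> [-24, -10, -33, -23, -32] -> [24, 10, 33, 23, 32] -> [24, 10, 33, 23, 32] -> [-24, -10, -33, -23, -32]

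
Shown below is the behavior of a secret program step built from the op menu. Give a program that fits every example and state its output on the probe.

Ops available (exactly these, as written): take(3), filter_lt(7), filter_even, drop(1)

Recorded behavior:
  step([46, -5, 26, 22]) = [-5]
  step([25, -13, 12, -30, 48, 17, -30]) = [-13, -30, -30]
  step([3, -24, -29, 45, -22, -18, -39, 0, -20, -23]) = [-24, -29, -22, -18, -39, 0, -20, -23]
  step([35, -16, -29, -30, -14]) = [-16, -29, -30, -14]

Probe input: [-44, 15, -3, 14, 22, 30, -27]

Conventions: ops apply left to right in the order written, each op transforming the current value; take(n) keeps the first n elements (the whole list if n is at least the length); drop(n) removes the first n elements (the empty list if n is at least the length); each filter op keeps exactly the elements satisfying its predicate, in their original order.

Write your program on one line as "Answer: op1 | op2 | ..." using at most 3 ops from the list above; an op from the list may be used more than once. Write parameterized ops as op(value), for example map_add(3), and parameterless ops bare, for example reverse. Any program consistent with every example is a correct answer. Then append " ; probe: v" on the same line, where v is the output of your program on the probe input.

drop(1) | filter_lt(7) ; probe: [-3, -27]

Check, running the answer program on each example:
  [46, -5, 26, 22] -> [-5, 26, 22] -> [-5]
  [25, -13, 12, -30, 48, 17, -30] -> [-13, 12, -30, 48, 17, -30] -> [-13, -30, -30]
  [3, -24, -29, 45, -22, -18, -39, 0, -20, -23] -> [-24, -29, 45, -22, -18, -39, 0, -20, -23] -> [-24, -29, -22, -18, -39, 0, -20, -23]
  [35, -16, -29, -30, -14] -> [-16, -29, -30, -14] -> [-16, -29, -30, -14]
  probe: [-44, 15, -3, 14, 22, 30, -27] -> [15, -3, 14, 22, 30, -27] -> [-3, -27]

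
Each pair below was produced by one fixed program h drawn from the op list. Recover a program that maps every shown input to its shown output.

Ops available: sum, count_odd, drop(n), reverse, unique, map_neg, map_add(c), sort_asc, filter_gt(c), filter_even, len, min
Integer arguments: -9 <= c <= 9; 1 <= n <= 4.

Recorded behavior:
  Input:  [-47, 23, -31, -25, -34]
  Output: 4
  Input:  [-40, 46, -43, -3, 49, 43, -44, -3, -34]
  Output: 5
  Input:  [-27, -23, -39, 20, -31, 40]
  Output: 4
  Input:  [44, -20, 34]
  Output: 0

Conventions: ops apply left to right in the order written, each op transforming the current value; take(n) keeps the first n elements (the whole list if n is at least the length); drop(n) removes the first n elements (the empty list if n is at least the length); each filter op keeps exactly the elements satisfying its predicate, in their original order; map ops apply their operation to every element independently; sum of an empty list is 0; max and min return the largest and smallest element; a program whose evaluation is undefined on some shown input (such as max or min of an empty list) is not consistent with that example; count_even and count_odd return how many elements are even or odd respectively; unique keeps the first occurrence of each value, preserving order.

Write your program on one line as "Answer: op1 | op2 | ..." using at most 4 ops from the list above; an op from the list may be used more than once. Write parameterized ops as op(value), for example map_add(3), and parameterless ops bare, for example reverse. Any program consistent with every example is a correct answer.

map_add(-5) | filter_even | sort_asc | len

Check, running the answer program on each example:
  [-47, 23, -31, -25, -34] -> [-52, 18, -36, -30, -39] -> [-52, 18, -36, -30] -> [-52, -36, -30, 18] -> 4
  [-40, 46, -43, -3, 49, 43, -44, -3, -34] -> [-45, 41, -48, -8, 44, 38, -49, -8, -39] -> [-48, -8, 44, 38, -8] -> [-48, -8, -8, 38, 44] -> 5
  [-27, -23, -39, 20, -31, 40] -> [-32, -28, -44, 15, -36, 35] -> [-32, -28, -44, -36] -> [-44, -36, -32, -28] -> 4
  [44, -20, 34] -> [39, -25, 29] -> [] -> [] -> 0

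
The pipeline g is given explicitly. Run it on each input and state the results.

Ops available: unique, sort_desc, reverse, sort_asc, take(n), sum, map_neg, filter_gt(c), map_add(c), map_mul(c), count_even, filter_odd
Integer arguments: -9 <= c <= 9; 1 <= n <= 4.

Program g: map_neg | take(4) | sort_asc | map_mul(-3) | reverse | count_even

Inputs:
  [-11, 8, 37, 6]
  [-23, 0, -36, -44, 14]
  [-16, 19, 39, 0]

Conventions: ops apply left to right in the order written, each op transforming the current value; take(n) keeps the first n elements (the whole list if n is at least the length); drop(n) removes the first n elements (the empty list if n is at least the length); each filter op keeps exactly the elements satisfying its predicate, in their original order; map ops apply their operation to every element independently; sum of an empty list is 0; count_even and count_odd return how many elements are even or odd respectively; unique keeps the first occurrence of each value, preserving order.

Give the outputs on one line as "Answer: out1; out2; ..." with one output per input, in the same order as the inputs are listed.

2; 3; 2

Execution, op by op:
  [-11, 8, 37, 6] -> [11, -8, -37, -6] -> [11, -8, -37, -6] -> [-37, -8, -6, 11] -> [111, 24, 18, -33] -> [-33, 18, 24, 111] -> 2
  [-23, 0, -36, -44, 14] -> [23, 0, 36, 44, -14] -> [23, 0, 36, 44] -> [0, 23, 36, 44] -> [0, -69, -108, -132] -> [-132, -108, -69, 0] -> 3
  [-16, 19, 39, 0] -> [16, -19, -39, 0] -> [16, -19, -39, 0] -> [-39, -19, 0, 16] -> [117, 57, 0, -48] -> [-48, 0, 57, 117] -> 2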